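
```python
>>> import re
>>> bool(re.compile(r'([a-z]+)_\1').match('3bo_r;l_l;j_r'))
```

False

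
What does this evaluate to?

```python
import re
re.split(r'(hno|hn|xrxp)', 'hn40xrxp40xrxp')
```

Matches to split on: at [0:2] → 'hn'; at [4:8] → 'xrxp'; at [10:14] → 'xrxp'.
`re.split` interleaves the captured-group text with the surrounding fragments.

['', 'hn', '40', 'xrxp', '40', 'xrxp', '']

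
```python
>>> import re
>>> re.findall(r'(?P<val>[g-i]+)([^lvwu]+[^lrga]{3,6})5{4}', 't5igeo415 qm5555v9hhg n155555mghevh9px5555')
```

[('ig', 'eo415 qm'), ('hhg', ' n155555mghevh9px')]

This matches one or more of a character in [g-i] (captured as 'val'); then one or more of any character except [lvwu], then 3 to 6 of any character except [lrga] (captured); then exactly 4 of a literal '5'.
2 groups means each result is a tuple of 2 captured strings — 2 here.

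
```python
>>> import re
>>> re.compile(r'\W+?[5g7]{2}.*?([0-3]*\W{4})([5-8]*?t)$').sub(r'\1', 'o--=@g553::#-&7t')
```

'o:#-&'

This matches one or more of a non-word character (lazy), then exactly 2 of one of [5g7], then zero or more of any character (lazy); then zero or more of a character in [0-3], then exactly 4 of a non-word character (captured); then zero or more of a character in [5-8] (lazy), then a literal 't' (captured); then anchored at the end.
Matches: at [1:16] → '--=@g553::#-&7t'.
Each match is replaced using the text its own group 1 captured.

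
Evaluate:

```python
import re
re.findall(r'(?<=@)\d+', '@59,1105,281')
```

['59']

The `(?=…)`/`(?<=…)` assertion just peeks at neighbouring text; it doesn't advance the match position.
No capturing groups, so `findall` returns the 1 full match string.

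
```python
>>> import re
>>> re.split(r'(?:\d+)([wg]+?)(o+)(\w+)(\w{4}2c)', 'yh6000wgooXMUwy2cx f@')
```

Pattern: one or more of a digit (non-capturing group); then one or more of one of [wg] (lazy) (captured); then one or more of a literal 'o' (captured); then one or more of a word character (captured); then exactly 4 of a word character, then the literal '2c' (captured).
Matches to split on: at [2:17] → '6000wgooXMUwy2c'.
Because the pattern has a capturing group, `split` also inserts each captured text between the pieces.

['yh', 'wg', 'oo', 'X', 'MUwy2c', 'x f@']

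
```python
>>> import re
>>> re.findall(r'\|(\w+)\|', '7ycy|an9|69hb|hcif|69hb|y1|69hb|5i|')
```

One capturing group, so `findall` returns just the captured substring from each match — 4 in all.

['an9', 'hcif', 'y1', '5i']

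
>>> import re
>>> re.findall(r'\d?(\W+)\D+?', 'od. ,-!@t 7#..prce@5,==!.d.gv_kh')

['. ,-!@', '#..', ',==!.', '.']

This matches optionally a digit; then one or more of a non-word character (captured); then one or more of a non-digit (lazy).
Matches: at [2:9] match '. ,-!@t', group 1 = '. ,-!@'; at [10:15] match '7#..p', group 1 = '#..'; at [19:26] match '5,==!.d', group 1 = ',==!.'; at [26:28] match '.g', group 1 = '.'.
With a single group, `findall` returns only what that group captured — 4 items.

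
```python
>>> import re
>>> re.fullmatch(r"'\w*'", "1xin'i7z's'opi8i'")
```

`re.fullmatch` requires the pattern to consume the entire string.
Here the pattern can't cover the whole string, so the call returns None.

None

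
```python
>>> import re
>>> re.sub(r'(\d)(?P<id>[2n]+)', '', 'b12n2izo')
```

The pattern matches a digit (captured); then one or more of one of [2n] (captured as 'id').
Each match is replaced by ''.

'bizo'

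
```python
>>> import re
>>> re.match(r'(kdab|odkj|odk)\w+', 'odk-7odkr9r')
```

None

`match` is anchored at position 0; if the pattern doesn't fit there, it returns None.
Here position 0 doesn't satisfy it, so the call returns None.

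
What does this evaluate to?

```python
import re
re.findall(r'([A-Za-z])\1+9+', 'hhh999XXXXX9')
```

`\1` is not a pattern — it's the concrete string captured by group 1, re-applied verbatim.
Matches: at [0:6] match 'hhh999', group 1 = 'h'; at [6:12] match 'XXXXX9', group 1 = 'X'.
With a single group, `findall` returns only what that group captured — 2 items.

['h', 'X']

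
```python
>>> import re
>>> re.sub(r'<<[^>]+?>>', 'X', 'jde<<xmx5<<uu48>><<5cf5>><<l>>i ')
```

'jdeXXXi '

Matches: at [3:17] → '<<xmx5<<uu48>>'; at [17:25] → '<<5cf5>>'; at [25:30] → '<<l>>'.
Every occurrence is swapped for 'X'.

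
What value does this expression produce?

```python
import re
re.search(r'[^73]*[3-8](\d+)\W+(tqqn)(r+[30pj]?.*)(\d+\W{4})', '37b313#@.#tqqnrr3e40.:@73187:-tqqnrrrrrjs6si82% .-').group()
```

Pattern: zero or more of any character except [73], then a character in [3-8]; then one or more of a digit (captured); then one or more of a non-word character; then the literal 't', then the literal 'qqn' (captured); then one or more of the literal 'r', then optionally one of [30pj], then zero or more of any character (captured); then one or more of a digit, then exactly 4 of a non-word character (captured).
`search` walks the string left to right and returns the first match it finds.
The match spans [2:50] → 'b313#@.#tqqnrr3e40.:@73187:-tqqnrrrrrjs6si82% .-'.
Captured: group 1 = '13', group 2 = 'tqqn', group 3 = 'rr3e40.:@73187:-tqqnrrrrrjs6si8', group 4 = '2% .-'.

'b313#@.#tqqnrr3e40.:@73187:-tqqnrrrrrjs6si82% .-'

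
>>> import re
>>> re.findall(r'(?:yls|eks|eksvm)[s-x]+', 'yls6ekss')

['ekss']

No capturing groups, so `findall` returns the 1 full match string.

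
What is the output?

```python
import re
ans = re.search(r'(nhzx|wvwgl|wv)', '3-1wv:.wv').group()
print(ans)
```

wv

`re.search` scans for the first position where the pattern succeeds.
The match spans [3:5] → 'wv'.
Captured: group 1 = 'wv'.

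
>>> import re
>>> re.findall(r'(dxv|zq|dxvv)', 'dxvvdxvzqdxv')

['dxv', 'dxv', 'zq', 'dxv']

Branches in `(...|...)` are attempted left-to-right; the first branch that allows the whole pattern to succeed is taken.
Because there's exactly one group, `findall` drops the full match and keeps group 1 from each hit.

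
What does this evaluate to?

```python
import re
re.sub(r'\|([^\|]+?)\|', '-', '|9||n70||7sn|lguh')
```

Matches: at [0:3] → '|9|'; at [3:8] → '|n70|'; at [8:13] → '|7sn|'.
Every occurrence is swapped for '-'.

'---lguh'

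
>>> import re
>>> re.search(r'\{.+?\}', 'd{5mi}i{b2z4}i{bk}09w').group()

'{5mi}'

With the lazy modifier that quantifier settles for the fewest repetitions that let the rest of the pattern succeed (the atoms after it are unaffected and can still be greedy).
Unlike `match`, `search` isn't anchored — it looks for the pattern anywhere in the string.
The match spans [1:6] → '{5mi}'.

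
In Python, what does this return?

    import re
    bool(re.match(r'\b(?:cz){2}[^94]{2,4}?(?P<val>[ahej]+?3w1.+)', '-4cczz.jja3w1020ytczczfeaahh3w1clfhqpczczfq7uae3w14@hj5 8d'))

False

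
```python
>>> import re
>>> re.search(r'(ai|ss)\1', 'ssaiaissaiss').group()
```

'aiai'

`\1` is not a pattern — it's the concrete string captured by group 1, re-applied verbatim.
`re.search` scans for the first position where the pattern succeeds.
The match spans [2:6] → 'aiai'.
Captured: group 1 = 'ai'.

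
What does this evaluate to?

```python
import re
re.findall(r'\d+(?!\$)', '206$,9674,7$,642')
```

['20', '9674', '642']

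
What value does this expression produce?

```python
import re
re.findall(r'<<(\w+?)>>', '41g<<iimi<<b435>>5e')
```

['b435']

Because there's exactly one group, `findall` drops the full match and keeps group 1 from the one hit.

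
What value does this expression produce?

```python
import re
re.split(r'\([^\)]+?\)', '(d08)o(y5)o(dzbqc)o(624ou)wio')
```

Matches to split on: at [0:5] → '(d08)'; at [6:10] → '(y5)'; at [11:18] → '(dzbqc)'; at [19:26] → '(624ou)'.
Splitting on the pattern gives 5 pieces.

['', 'o', 'o', 'o', 'wio']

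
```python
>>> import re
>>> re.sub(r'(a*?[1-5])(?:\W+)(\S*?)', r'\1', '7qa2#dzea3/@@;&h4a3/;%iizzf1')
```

'7qa2dzea3h4a3iizzf1'

Pattern: zero or more of a literal 'a' (lazy), then a character in [1-5] (captured); then one or more of a non-word character (non-capturing group); then zero or more of a non-whitespace character (lazy) (captured).
With the lazy modifier that quantifier settles for the fewest repetitions that let the rest of the pattern succeed (the atoms after it are unaffected and can still be greedy).
Matches: at [2:5] → 'a2#'; at [8:15] → 'a3/@@;&'; at [17:22] → 'a3/;%'.
Each match is replaced using the text its own group 1 captured.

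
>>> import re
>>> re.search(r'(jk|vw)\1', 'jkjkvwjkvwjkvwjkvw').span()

`\1` is not a pattern — it's the concrete string captured by group 1, re-applied verbatim.
Unlike `match`, `search` isn't anchored — it looks for the pattern anywhere in the string.
The match spans [0:4] → 'jkjk'.
Captured: group 1 = 'jk'.

(0, 4)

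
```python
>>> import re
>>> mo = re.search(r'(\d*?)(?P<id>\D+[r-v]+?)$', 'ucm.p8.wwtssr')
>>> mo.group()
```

'8.wwtssr'

The pattern matches zero or more of a digit (lazy) (captured); then one or more of a non-digit, then one or more of a character in [r-v] (lazy) (captured as 'id'); then anchored at the end.
The match spans [5:13] → '8.wwtssr'.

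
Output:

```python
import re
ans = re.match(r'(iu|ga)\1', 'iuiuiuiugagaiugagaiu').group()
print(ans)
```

After group 1 captures some text, `\1` only succeeds where that same text appears again.
`match` is anchored at position 0; if the pattern doesn't fit there, it returns None.
The match spans [0:4] → 'iuiu'.
Captured: group 1 = 'iu'.

iuiu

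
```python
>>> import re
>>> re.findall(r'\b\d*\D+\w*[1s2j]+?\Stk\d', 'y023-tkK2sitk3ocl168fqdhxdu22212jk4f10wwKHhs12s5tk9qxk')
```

This matches a word boundary (`\b`, zero-width); then zero or more of a digit, then one or more of a non-digit, then zero or more of a word character; then one or more of one of [1s2j] (lazy), then a non-whitespace character, then the literal 'tk'; then a digit.
Walking the string: at [4:51] → '-tkK2sitk3ocl168fqdhxdu22212jk4f10wwKHhs12s5tk9'.
No capturing groups, so `findall` returns the 1 full match string.

['-tkK2sitk3ocl168fqdhxdu22212jk4f10wwKHhs12s5tk9']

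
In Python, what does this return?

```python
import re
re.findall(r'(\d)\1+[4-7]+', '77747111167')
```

The backreference `\1` re-matches whatever the first group consumed, character for character.
Scanning left to right: at [0:5] match '77747', group 1 = '7'; at [5:11] match '111167', group 1 = '1'.
With a single group, `findall` returns only what that group captured — 2 items.

['7', '1']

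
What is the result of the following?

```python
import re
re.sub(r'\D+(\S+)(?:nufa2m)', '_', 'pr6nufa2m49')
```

'_49'

The pattern matches one or more of a non-digit; then one or more of a non-whitespace character (captured); then the literal 'nuf', then the literal 'a2m' (non-capturing group).
Matches: at [0:9] → 'pr6nufa2m'.
Each match is replaced by '_'.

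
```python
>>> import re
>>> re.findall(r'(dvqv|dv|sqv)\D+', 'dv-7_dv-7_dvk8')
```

['dv', 'dv', 'dv']

Scanning left to right: at [0:3] match 'dv-', group 1 = 'dv'; at [5:8] match 'dv-', group 1 = 'dv'; at [10:13] match 'dvk', group 1 = 'dv'.
`findall` collects group 1 from each match (3 total).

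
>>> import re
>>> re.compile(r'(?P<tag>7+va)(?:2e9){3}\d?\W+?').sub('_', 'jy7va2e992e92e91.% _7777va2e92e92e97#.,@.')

The pattern matches one or more of a literal '7', then the literal 'va' (captured as 'tag'); then the literal '2e9' repeated 3 times, then optionally a digit; then one or more of a non-word character (lazy).
Because the quantifier is non-greedy, it stops expanding at the earliest point where the rest of the pattern can succeed.
Matches: at [20:37] → '7777va2e92e92e97#'.
Each match is replaced by '_'.

'jy7va2e992e92e91.% __.,@.'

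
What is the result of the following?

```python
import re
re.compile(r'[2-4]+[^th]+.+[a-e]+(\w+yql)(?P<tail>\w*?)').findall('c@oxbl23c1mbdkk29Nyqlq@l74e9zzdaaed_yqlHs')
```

The `?` after the quantifier makes it lazy — it takes as little as possible before letting the rest of the pattern try.
2 groups means the one result is a tuple of 2 captured strings — 1 here.

[('_yql', '')]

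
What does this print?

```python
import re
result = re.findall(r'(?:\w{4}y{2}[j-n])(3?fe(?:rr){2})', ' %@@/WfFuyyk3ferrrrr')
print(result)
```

Pattern: exactly 4 of a word character, then exactly 2 of a literal 'y', then a character in [j-n] (non-capturing group); then optionally a literal '3', then the literal 'fe', then the literal 'rr' repeated 2 times (captured).
Walking the string: at [5:19] match 'WfFuyyk3ferrrr', group 1 = '3ferrrr'.
With a single group, `findall` returns only what that group captured — 1 item.

['3ferrrr']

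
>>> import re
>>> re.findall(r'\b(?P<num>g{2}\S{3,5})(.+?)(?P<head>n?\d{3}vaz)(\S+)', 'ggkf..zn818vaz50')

[('ggkf..z', 'n', '818vaz', '50')]

This matches a word boundary (`\b`, zero-width); then exactly 2 of the literal 'g', then 3 to 5 of a non-whitespace character (captured as 'num'); then one or more of any character (lazy) (captured); then optionally the literal 'n', then exactly 3 of a digit, then the literal 'vaz' (captured as 'head'); then one or more of a non-whitespace character (captured).
Matches: at [0:16] match 'ggkf..zn818vaz50', groups = ('ggkf..z', 'n', '818vaz', '50').
Multiple groups make `findall` return tuples — one 4-tuple for the one match.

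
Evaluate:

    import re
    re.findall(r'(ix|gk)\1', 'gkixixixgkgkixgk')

['ix', 'gk']

A backreference is literal: `\1` must see the identical characters the first group matched.
Matches: at [2:6] match 'ixix', group 1 = 'ix'; at [8:12] match 'gkgk', group 1 = 'gk'.
`findall` collects group 1 from each match (2 total).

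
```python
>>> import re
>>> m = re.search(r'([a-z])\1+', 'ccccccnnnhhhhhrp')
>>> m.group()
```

After group 1 captures some text, `\1` only succeeds where that same text appears again.
The match spans [0:6] → 'cccccc'.

'cccccc'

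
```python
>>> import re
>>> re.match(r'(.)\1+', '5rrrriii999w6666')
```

None

With `match`, the pattern is implicitly anchored at the beginning.
Here the pattern fails at index 0, so the call returns None.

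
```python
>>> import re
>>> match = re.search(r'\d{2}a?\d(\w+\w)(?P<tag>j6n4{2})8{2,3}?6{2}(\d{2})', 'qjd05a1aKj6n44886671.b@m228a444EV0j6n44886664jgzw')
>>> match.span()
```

(3, 20)

Pattern: exactly 2 of a digit, then optionally the literal 'a', then a digit; then one or more of a word character, then a word character (captured); then the literal 'j6n', then exactly 2 of a literal '4' (captured as 'tag'); then 2 to 3 of the literal '8' (lazy), then exactly 2 of the literal '6'; then exactly 2 of a digit (captured).
`re.search` scans for the first position where the pattern succeeds.
The match spans [3:20] → '05a1aKj6n44886671'.
Captured: group 1 = 'aK', group 2 = 'j6n44', group 3 = '71'.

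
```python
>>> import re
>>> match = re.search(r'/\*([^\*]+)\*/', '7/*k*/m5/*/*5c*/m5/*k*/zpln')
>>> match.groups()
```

Unlike `match`, `search` isn't anchored — it looks for the pattern anywhere in the string.
The match spans [1:6] → '/*k*/'.
Captured: group 1 = 'k'.

('k',)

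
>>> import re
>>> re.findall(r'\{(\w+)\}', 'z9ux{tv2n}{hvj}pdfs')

['tv2n', 'hvj']

Matches: at [4:10] match '{tv2n}', group 1 = 'tv2n'; at [10:15] match '{hvj}', group 1 = 'hvj'.
One capturing group, so `findall` returns just the captured substring from each match — 2 in all.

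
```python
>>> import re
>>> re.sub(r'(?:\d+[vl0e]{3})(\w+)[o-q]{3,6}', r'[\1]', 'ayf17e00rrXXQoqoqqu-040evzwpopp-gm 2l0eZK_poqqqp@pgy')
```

'ayf[rrXXQoq]u-[zwp]-gm [ZK_poq]@pgy'

`\1` in the replacement pulls in group 1's text for each match.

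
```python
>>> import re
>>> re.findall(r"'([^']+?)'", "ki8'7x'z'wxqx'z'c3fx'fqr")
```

Matches: at [3:7] match "'7x'", group 1 = '7x'; at [8:14] match "'wxqx'", group 1 = 'wxqx'; at [15:21] match "'c3fx'", group 1 = 'c3fx'.
One capturing group, so `findall` returns just the captured substring from each match — 3 in all.

['7x', 'wxqx', 'c3fx']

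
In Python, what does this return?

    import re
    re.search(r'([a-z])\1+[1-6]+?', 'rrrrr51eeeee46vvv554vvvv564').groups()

A backreference is literal: `\1` must see the identical characters the first group matched.
Unlike `match`, `search` isn't anchored — it looks for the pattern anywhere in the string.
The match spans [0:6] → 'rrrrr5'.
Captured: group 1 = 'r'.

('r',)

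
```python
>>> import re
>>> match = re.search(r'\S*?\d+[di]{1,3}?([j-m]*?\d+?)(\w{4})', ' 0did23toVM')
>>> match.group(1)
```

'2'

This matches zero or more of a non-whitespace character (lazy), then one or more of a digit, then 1 to 3 of one of [di] (lazy); then zero or more of a character in [j-m] (lazy), then one or more of a digit (lazy) (captured); then exactly 4 of a word character (captured).
The `?` after the quantifier makes it lazy — it takes as little as possible before letting the rest of the pattern try.
`re.search` scans for the first position where the pattern succeeds.
The match spans [1:10] → '0did23toV'.
Captured: group 1 = '2', group 2 = '3toV'.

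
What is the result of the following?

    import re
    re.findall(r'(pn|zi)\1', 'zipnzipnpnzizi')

['pn', 'zi']

The backreference `\1` re-matches whatever the first group consumed, character for character.
Matches: at [6:10] match 'pnpn', group 1 = 'pn'; at [10:14] match 'zizi', group 1 = 'zi'.
One capturing group, so `findall` returns just the captured substring from each match — 2 in all.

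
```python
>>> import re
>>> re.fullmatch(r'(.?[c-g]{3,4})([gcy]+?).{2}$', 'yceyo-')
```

The pattern matches optionally any character, then 3 to 4 of a character in [c-g] (captured); then one or more of one of [gcy] (lazy) (captured); then exactly 2 of any character; then anchored at the end.
For `fullmatch`, every character of the input must be accounted for by the pattern.
Here the pattern can't cover the whole string, so the call returns None.

None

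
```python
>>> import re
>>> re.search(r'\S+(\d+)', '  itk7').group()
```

'itk7'

The pattern matches one or more of a non-whitespace character; then one or more of a digit (captured).
The match spans [2:6] → 'itk7'.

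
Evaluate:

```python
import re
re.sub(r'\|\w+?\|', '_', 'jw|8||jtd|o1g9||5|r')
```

'jw__o1g9|_r'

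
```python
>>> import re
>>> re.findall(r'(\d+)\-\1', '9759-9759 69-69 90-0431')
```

['9759', '69', '0']

After group 1 captures some text, `\1` only succeeds where that same text appears again.
With a single group, `findall` returns only what that group captured — 3 items.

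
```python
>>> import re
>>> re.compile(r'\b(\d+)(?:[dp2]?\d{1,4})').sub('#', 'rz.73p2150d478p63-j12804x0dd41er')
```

'rz.#d478p63-j12804x0dd41er'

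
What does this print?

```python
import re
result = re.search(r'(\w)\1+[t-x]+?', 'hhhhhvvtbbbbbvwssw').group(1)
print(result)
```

h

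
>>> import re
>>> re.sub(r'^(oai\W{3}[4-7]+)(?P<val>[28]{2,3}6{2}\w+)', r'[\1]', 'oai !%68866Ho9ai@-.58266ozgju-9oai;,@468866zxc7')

The replacement refers to a captured group, so each match is rewritten using its own captured text.

'[oai !%6]@-.58266ozgju-9oai;,@468866zxc7'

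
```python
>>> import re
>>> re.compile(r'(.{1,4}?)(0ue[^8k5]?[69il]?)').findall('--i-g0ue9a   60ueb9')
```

Pattern: 1 to 4 of any character (lazy) (captured); then the literal '0ue', then optionally any character except [8k5], then optionally one of [69il] (captured).
2 groups means each result is a tuple of 2 captured strings — 2 here.

[('-i-g', '0ue9'), ('   6', '0ueb9')]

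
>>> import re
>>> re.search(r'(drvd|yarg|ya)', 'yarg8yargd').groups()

Alternation tries branches left to right and keeps the first one that lets the overall match succeed at that position.
`re.search` tries every starting position until one works.
The match spans [0:4] → 'yarg'.
Captured: group 1 = 'yarg'.

('yarg',)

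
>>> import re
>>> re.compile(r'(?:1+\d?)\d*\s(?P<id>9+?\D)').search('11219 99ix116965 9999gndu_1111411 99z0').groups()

This matches one or more of a literal '1', then optionally a digit (non-capturing group); then zero or more of a digit, then whitespace; then one or more of a literal '9' (lazy), then a non-digit (captured as 'id').
`re.search` tries every starting position until one works.
The match spans [0:9] → '11219 99i'.
Captured: group 1 = '99i'.

('99i',)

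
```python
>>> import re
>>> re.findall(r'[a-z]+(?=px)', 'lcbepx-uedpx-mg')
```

['lcbe', 'ued']

The lookaround is zero-width — it requires the adjacent text to match without consuming it, so the asserted text isn't part of the match.
Scanning left to right: at [0:4] → 'lcbe'; at [7:10] → 'ued'.
`findall` yields the raw match text (2 of them) because the pattern has no groups.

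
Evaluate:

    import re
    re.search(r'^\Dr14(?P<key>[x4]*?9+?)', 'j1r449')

None

This matches anchored at the start of the string; then a non-digit, then the literal 'r14'; then zero or more of one of [x4] (lazy), then one or more of a literal '9' (lazy) (captured as 'key').
Unlike `match`, `search` isn't anchored — it looks for the pattern anywhere in the string.
Here nothing in the string fits, so the call returns None.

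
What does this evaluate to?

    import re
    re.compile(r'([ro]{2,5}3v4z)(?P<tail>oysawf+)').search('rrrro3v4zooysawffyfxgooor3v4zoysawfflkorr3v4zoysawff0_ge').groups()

('ooor3v4z', 'oysawff')

This matches 2 to 5 of one of [ro], then the literal '3v4', then the literal 'z' (captured); then the literal 'oys', then the literal 'aw', then one or more of the literal 'f' (captured as 'tail').
`re.search` scans for the first position where the pattern succeeds.
The match spans [21:36] → 'ooor3v4zoysawff'.
Captured: group 1 = 'ooor3v4z', group 2 = 'oysawff'.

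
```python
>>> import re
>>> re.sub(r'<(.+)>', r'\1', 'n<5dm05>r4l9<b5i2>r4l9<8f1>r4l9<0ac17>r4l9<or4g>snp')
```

Matches: at [1:48] → '<5dm05>r4l9<b5i2>r4l9<8f1>r4l9<0ac17>r4l9<or4g>'.
`\1` in the replacement pulls in group 1's text for each match.

'n5dm05>r4l9<b5i2>r4l9<8f1>r4l9<0ac17>r4l9<or4gsnp'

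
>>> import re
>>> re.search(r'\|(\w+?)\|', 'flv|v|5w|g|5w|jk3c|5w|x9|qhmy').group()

`re.search` tries every starting position until one works.
The match spans [3:6] → '|v|'.
Captured: group 1 = 'v'.

'|v|'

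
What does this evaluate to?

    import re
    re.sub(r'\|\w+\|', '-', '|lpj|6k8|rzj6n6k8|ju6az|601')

Matches: at [0:5] → '|lpj|'; at [8:18] → '|rzj6n6k8|'.
Each match is replaced by '-'.

'-6k8-ju6az|601'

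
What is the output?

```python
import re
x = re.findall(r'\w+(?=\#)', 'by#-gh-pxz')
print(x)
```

The `(?=…)`/`(?<=…)` assertion just peeks at neighbouring text; it doesn't advance the match position.
Walking the string: at [0:2] → 'by'.
Since nothing is captured, `findall` lists the 1 matched substring directly.

['by']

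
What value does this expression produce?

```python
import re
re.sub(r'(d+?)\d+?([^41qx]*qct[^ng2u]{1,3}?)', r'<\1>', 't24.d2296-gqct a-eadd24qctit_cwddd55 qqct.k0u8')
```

't24.<d>a-ea<dd>t_cwddd55 qqct.k0u8'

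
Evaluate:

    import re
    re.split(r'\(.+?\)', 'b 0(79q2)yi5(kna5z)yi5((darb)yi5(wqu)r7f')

['b 0', 'yi5', 'yi5', 'yi5', 'r7f']

The string is cut at each match, leaving 5 pieces.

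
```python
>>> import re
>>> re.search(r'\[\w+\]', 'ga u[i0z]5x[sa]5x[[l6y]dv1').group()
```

`search` walks the string left to right and returns the first match it finds.
The match spans [4:9] → '[i0z]'.

'[i0z]'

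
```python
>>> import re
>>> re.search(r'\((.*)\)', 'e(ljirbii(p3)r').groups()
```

('ljirbii(p3',)

`re.search` scans for the first position where the pattern succeeds.
The match spans [1:13] → '(ljirbii(p3)'.
Captured: group 1 = 'ljirbii(p3'.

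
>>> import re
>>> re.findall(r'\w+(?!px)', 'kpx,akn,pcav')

['kpx', 'akn', 'pcav']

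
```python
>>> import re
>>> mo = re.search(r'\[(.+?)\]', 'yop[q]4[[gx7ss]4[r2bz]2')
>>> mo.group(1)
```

Lazy quantifiers expand one character at a time until the remainder of the pattern can match.
`re.search` scans for the first position where the pattern succeeds.
The match spans [3:6] → '[q]'.
Captured: group 1 = 'q'.

'q'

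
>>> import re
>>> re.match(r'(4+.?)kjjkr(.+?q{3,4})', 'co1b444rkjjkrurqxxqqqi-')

None

This matches one or more of a literal '4', then optionally any character (captured); then the literal 'kjj', then the literal 'kr'; then one or more of any character (lazy), then 3 to 4 of the literal 'q' (captured).
`re.match` only tries the pattern at the start of the string.
Here the string doesn't start with a match, so the call returns None.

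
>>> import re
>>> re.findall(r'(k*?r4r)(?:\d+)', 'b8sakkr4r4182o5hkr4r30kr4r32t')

The pattern matches zero or more of a literal 'k' (lazy), then the literal 'r4r' (captured); then one or more of a digit (non-capturing group).
One capturing group, so `findall` returns just the captured substring from each match — 3 in all.

['kkr4r', 'kr4r', 'kr4r']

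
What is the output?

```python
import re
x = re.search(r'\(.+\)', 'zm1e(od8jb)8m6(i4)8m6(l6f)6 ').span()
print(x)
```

The match spans [4:26] → '(od8jb)8m6(i4)8m6(l6f)'.

(4, 26)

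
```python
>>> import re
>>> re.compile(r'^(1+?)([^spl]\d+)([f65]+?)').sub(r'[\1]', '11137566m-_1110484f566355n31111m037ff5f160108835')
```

The `?` after the quantifier makes it lazy — it takes as little as possible before letting the rest of the pattern try.
`\1` in the replacement pulls in group 1's text for each match.

'[1]m-_1110484f566355n31111m037ff5f160108835'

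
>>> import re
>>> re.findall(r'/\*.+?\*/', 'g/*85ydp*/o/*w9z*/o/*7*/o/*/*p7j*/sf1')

['/*85ydp*/', '/*w9z*/', '/*7*/', '/*/*p7j*/']

The `?` after the quantifier makes it lazy — it takes as little as possible before letting the rest of the pattern try.
`findall` yields the raw match text (4 of them) because the pattern has no groups.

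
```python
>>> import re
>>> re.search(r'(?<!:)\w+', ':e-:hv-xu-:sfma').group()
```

'v'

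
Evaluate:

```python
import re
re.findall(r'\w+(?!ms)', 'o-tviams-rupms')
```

['o', 'tviams', 'rupms']

The negative lookaround is zero-width — it rules out positions where the adjacent text would match, without consuming anything.
Scanning left to right: at [0:1] → 'o'; at [2:8] → 'tviams'; at [9:14] → 'rupms'.
Since nothing is captured, `findall` lists the 3 matched substrings directly.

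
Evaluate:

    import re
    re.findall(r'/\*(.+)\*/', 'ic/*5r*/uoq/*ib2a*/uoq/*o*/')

Matches: at [2:27] match '/*5r*/uoq/*ib2a*/uoq/*o*/', group 1 = '5r*/uoq/*ib2a*/uoq/*o'.
One capturing group, so `findall` returns just the captured substring from the one match — 1 in all.

['5r*/uoq/*ib2a*/uoq/*o']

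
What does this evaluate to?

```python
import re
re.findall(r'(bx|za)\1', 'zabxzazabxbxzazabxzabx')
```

['za', 'bx', 'za']

The backreference `\1` re-matches whatever the first group consumed, character for character.
One capturing group, so `findall` returns just the captured substring from each match — 3 in all.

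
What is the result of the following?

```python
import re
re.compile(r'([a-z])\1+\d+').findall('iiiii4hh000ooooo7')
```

['i', 'h', 'o']

`\1` is not a pattern — it's the concrete string captured by group 1, re-applied verbatim.
Walking the string: at [0:6] match 'iiiii4', group 1 = 'i'; at [6:11] match 'hh000', group 1 = 'h'; at [11:17] match 'ooooo7', group 1 = 'o'.
Because there's exactly one group, `findall` drops the full match and keeps group 1 from each hit.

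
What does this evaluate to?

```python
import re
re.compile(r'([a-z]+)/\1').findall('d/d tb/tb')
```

The backreference `\1` re-matches whatever the first group consumed, character for character.
Because there's exactly one group, `findall` drops the full match and keeps group 1 from each hit.

['d', 'tb']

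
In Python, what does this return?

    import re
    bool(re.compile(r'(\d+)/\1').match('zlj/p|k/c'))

False

After group 1 captures some text, `\1` only succeeds where that same text appears again.
`re.match` only tries the pattern at the start of the string.
Here the pattern fails at index 0, so the call returns None, and `bool(None)` is False.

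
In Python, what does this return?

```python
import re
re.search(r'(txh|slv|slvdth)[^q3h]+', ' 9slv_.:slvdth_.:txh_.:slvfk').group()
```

'slv_.:slvdt'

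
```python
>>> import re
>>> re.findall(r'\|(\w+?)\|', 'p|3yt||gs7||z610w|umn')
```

['3yt', 'gs7', 'z610w']

Scanning left to right: at [1:6] match '|3yt|', group 1 = '3yt'; at [6:11] match '|gs7|', group 1 = 'gs7'; at [11:18] match '|z610w|', group 1 = 'z610w'.
`findall` collects group 1 from each match (3 total).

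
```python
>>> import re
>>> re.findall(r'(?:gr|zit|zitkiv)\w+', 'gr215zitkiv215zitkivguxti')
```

['gr215zitkiv215zitkivguxti']

Scanning left to right: at [0:25] → 'gr215zitkiv215zitkivguxti'.
Since nothing is captured, `findall` lists the 1 matched substring directly.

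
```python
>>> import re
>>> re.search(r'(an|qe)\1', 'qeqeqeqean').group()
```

'qeqe'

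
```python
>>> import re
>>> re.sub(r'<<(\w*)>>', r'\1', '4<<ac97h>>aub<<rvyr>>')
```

'4ac97haubrvyr'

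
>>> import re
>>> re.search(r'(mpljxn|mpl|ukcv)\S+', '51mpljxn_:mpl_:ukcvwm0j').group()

'mpljxn_:mpl_:ukcvwm0j'

`re.search` scans for the first position where the pattern succeeds.
The match spans [2:23] → 'mpljxn_:mpl_:ukcvwm0j'.
Captured: group 1 = 'mpljxn'.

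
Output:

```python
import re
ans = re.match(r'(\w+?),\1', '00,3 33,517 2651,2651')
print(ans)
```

None

`re.match` won't scan ahead — the pattern has to work from the very first character.
Here position 0 doesn't satisfy it, so the call returns None.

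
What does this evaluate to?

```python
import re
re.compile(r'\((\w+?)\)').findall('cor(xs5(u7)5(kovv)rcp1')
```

`findall` collects group 1 from each match (2 total).

['u7', 'kovv']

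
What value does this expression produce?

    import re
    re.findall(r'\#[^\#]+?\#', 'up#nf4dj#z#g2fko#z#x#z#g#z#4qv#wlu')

['#nf4dj#', '#g2fko#', '#x#', '#g#', '#4qv#']

No capturing groups, so `findall` returns the 5 full match strings.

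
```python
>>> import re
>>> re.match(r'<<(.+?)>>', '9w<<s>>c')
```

With `match`, the pattern is implicitly anchored at the beginning.
Here position 0 doesn't satisfy it, so the call returns None.

None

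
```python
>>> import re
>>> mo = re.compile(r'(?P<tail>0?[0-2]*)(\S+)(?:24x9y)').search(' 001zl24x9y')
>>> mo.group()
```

Pattern: optionally the literal '0', then zero or more of a character in [0-2] (captured as 'tail'); then one or more of a non-whitespace character (captured); then the literal '24x', then the literal '9y' (non-capturing group).
Unlike `match`, `search` isn't anchored — it looks for the pattern anywhere in the string.
The match spans [1:11] → '001zl24x9y'.
Captured: group 1 = '001', group 2 = 'zl'.

'001zl24x9y'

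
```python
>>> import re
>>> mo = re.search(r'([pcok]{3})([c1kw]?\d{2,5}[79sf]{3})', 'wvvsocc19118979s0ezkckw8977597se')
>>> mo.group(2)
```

This matches exactly 3 of one of [pcok] (captured); then optionally one of [c1kw], then 2 to 5 of a digit, then exactly 3 of one of [79sf] (captured).
`re.search` tries every starting position until one works.
The match spans [4:16] → 'occ19118979s'.
Captured: group 1 = 'occ', group 2 = '19118979s'.

'19118979s'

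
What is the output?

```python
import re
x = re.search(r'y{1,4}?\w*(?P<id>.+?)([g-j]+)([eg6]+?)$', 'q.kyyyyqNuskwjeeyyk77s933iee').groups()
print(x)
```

('3', 'i', 'ee')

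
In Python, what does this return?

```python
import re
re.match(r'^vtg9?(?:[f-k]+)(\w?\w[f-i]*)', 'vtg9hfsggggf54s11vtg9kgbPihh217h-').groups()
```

('sggggf',)

This matches anchored at the start of the string; then the literal 'vtg', then optionally a literal '9'; then one or more of a character in [f-k] (non-capturing group); then optionally a word character, then a word character, then zero or more of a character in [f-i] (captured).
`re.match` only tries the pattern at the start of the string.
The match spans [0:12] → 'vtg9hfsggggf'.
Captured: group 1 = 'sggggf'.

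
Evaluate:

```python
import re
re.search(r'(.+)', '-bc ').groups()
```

('-bc ',)

The match spans [0:4] → '-bc '.
Captured: group 1 = '-bc '.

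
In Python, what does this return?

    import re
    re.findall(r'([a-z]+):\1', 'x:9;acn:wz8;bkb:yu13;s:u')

[]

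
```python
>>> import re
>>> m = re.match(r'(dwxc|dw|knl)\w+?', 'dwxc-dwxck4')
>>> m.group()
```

'dwx'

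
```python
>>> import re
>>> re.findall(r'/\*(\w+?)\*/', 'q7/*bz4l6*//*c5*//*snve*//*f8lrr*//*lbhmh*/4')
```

['bz4l6', 'c5', 'snve', 'f8lrr', 'lbhmh']

Walking the string: at [2:11] match '/*bz4l6*/', group 1 = 'bz4l6'; at [11:17] match '/*c5*/', group 1 = 'c5'; at [17:25] match '/*snve*/', group 1 = 'snve'; at [25:34] match '/*f8lrr*/', group 1 = 'f8lrr'; at [34:43] match '/*lbhmh*/', group 1 = 'lbhmh'.
Because there's exactly one group, `findall` drops the full match and keeps group 1 from each hit.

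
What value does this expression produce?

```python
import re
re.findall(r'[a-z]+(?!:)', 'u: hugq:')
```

['hug']

Because the assertion is negative and zero-width, positions next to the forbidden text are skipped.
Matches: at [3:6] → 'hug'.
With no groups in the pattern, `findall` gives back each whole match — 1 here.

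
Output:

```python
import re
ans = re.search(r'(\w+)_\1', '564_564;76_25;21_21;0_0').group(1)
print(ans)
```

564

A backreference is literal: `\1` must see the identical characters the first group matched.
Unlike `match`, `search` isn't anchored — it looks for the pattern anywhere in the string.
The match spans [0:7] → '564_564'.
Captured: group 1 = '564'.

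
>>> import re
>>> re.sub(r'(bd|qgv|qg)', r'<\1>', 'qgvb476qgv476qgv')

'<qgv>b476<qgv>476<qgv>'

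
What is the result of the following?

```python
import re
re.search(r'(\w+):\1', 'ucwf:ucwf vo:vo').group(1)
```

'ucwf'

The backreference `\1` re-matches whatever the first group consumed, character for character.
Unlike `match`, `search` isn't anchored — it looks for the pattern anywhere in the string.
The match spans [0:9] → 'ucwf:ucwf'.
Captured: group 1 = 'ucwf'.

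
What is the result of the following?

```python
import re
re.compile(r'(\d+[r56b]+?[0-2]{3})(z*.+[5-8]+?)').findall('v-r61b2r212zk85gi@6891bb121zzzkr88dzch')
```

This matches one or more of a digit, then one or more of one of [r56b] (lazy), then exactly 3 of a character in [0-2] (captured); then zero or more of a literal 'z', then one or more of any character, then one or more of a character in [5-8] (lazy) (captured).
Scanning left to right: at [6:34] match '2r212zk85gi@6891bb121zzzkr88', groups = ('2r212', 'zk85gi@6891bb121zzzkr88').
2 groups means the one result is a tuple of 2 captured strings — 1 here.

[('2r212', 'zk85gi@6891bb121zzzkr88')]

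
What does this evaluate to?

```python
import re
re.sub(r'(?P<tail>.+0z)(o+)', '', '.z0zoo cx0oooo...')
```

This matches one or more of any character, then the literal '0z' (captured as 'tail'); then one or more of a literal 'o' (captured).
Matches: at [0:6] → '.z0zoo'.
Every occurrence is swapped for ''.

' cx0oooo...'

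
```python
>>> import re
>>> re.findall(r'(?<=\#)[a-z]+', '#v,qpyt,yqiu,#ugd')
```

['v', 'ugd']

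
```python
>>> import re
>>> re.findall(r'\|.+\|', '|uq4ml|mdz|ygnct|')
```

Walking the string: at [0:17] → '|uq4ml|mdz|ygnct|'.
With no groups in the pattern, `findall` gives back each whole match — 1 here.

['|uq4ml|mdz|ygnct|']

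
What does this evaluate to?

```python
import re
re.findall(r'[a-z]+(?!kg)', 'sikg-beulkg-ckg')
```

['sikg', 'beulkg', 'ckg']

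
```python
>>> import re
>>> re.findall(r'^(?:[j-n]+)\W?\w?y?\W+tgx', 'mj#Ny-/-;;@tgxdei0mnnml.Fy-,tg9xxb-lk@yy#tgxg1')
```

['mj#Ny-/-;;@tgx']

The pattern matches anchored at the start of the string; then one or more of a character in [j-n] (non-capturing group); then optionally a non-word character, then optionally a word character; then optionally a literal 'y', then one or more of a non-word character, then the literal 'tgx'.
`findall` yields the raw match text (1 of them) because the pattern has no groups.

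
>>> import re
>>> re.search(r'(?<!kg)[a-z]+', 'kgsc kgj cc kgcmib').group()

'kgsc'

Because the assertion is negative and zero-width, positions next to the forbidden text are skipped.
`search` walks the string left to right and returns the first match it finds.
The match spans [0:4] → 'kgsc'.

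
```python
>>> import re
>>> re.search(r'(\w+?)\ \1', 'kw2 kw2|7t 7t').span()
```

(0, 7)

A backreference is literal: `\1` must see the identical characters the first group matched.
`re.search` tries every starting position until one works.
The match spans [0:7] → 'kw2 kw2'.
Captured: group 1 = 'kw2'.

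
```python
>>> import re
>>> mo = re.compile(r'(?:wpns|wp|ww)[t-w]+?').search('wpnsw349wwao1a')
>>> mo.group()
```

'wpnsw'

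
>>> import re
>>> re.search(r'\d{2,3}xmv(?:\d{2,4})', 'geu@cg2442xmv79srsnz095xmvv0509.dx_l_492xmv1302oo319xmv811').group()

This matches 2 to 3 of a digit, then the literal 'xmv'; then 2 to 4 of a digit (non-capturing group).
Unlike `match`, `search` isn't anchored — it looks for the pattern anywhere in the string.
The match spans [7:15] → '442xmv79'.

'442xmv79'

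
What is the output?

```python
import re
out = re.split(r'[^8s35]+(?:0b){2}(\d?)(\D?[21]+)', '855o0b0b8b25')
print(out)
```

Pattern: one or more of any character except [8s35], then the literal '0b' repeated 2 times; then optionally a digit (captured); then optionally a non-digit, then one or more of one of [21] (captured).
Matches to split on: at [3:11] → 'o0b0b8b2'.
`re.split` interleaves the captured-group text with the surrounding fragments.

['855', '8', 'b2', '5']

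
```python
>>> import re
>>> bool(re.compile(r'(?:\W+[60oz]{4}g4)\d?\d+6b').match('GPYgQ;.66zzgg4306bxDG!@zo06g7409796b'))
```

False

`re.match` only tries the pattern at the start of the string.
Here position 0 doesn't satisfy it, so the call returns None, and `bool(None)` is False.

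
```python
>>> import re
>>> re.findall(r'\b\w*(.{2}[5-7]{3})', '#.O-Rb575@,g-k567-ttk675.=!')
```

This matches a word boundary (`\b`, zero-width); then zero or more of a word character; then exactly 2 of any character, then exactly 3 of a character in [5-7] (captured).
Walking the string: at [4:9] match 'Rb575', group 1 = 'Rb575'; at [11:17] match 'g-k567', group 1 = '-k567'; at [18:24] match 'ttk675', group 1 = 'tk675'.
Because there's exactly one group, `findall` drops the full match and keeps group 1 from each hit.

['Rb575', '-k567', 'tk675']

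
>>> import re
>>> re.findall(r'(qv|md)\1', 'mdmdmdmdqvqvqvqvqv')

['md', 'md', 'qv', 'qv']

`\1` has to match the exact text group 1 already captured.
Scanning left to right: at [0:4] match 'mdmd', group 1 = 'md'; at [4:8] match 'mdmd', group 1 = 'md'; at [8:12] match 'qvqv', group 1 = 'qv'; at [12:16] match 'qvqv', group 1 = 'qv'.
One capturing group, so `findall` returns just the captured substring from each match — 4 in all.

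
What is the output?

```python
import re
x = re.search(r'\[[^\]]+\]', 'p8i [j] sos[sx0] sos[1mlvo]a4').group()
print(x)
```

[j]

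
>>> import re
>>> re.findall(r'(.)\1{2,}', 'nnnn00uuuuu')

['n', 'u']

`\1` has to match the exact text group 1 already captured.
Walking the string: at [0:4] match 'nnnn', group 1 = 'n'; at [6:11] match 'uuuuu', group 1 = 'u'.
With a single group, `findall` returns only what that group captured — 2 items.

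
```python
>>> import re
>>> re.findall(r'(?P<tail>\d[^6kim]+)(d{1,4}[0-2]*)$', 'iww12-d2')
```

[('12-', 'd2')]

This matches a digit, then one or more of any character except [6kim] (captured as 'tail'); then 1 to 4 of the literal 'd', then zero or more of a character in [0-2] (captured); then anchored at the end.
2 groups means the one result is a tuple of 2 captured strings — 1 here.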